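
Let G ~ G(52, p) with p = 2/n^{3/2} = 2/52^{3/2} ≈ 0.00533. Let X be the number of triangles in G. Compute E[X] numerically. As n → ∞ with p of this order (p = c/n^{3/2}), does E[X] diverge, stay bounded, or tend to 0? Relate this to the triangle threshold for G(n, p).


Number of potential triangles: C(52, 3) = 22100.
Each occurs with probability p³ ≈ (0.00533)³ ≈ 1.51731e-07.
By linearity: E[X] = C(52, 3)·p³ ≈ 22100 · 1.51731e-07 ≈ 0.003.
Since α = 3/2 > 1, p = c/n^{3/2} = o(1/n) is below the triangle threshold p ~ 1/n. Asymptotically E[X] ~ (c³/6)·n^{3(1−α)} = (2³/6)·n^{-1.5} → 0, so by Markov's inequality G has no triangles w.h.p.

E[X] ≈ 0.003; in regime p = Θ(1/n^{3/2}) E[X] tends to 0 (below the triangle threshold p ~ 1/n).


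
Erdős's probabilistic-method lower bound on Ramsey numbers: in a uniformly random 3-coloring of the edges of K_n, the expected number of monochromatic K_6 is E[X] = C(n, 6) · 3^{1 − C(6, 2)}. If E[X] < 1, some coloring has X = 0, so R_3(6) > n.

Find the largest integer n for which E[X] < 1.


We need C(n, 6) · 3^{1 − 15} < 1, i.e. C(n, 6) < 3^{15 − 1} = 4782969.
Check values of n near the boundary:
  n = 35: C(35, 6) = 1623160; 1623160 < 4782969? YES
  n = 36: C(36, 6) = 1947792; 1947792 < 4782969? YES
  n = 37: C(37, 6) = 2324784; 2324784 < 4782969? YES
  n = 38: C(38, 6) = 2760681; 2760681 < 4782969? YES
  n = 39: C(39, 6) = 3262623; 3262623 < 4782969? YES
  n = 40: C(40, 6) = 3838380; 3838380 < 4782969? YES
  n = 41: C(41, 6) = 4496388; 4496388 < 4782969? YES
  n = 42: C(42, 6) = 5245786; 5245786 < 4782969? NO
  n = 43: C(43, 6) = 6096454; 6096454 < 4782969? NO
The largest n with C(n, 6) < 4782969 is n = 41 (where E[X] = 1498796/1594323 ≈ 0.9401). Hence R_3(6) > 41, i.e. R_3(6) ≥ 42.

Largest n = 41; hence R_3(6) > 41.


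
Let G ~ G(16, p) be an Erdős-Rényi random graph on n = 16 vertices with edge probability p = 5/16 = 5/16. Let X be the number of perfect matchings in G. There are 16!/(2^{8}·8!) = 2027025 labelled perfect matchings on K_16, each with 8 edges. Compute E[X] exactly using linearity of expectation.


K_16 has 16!/(2^{8}·8!) = 2027025 labelled perfect matchings.
For each such perfect matching H, let X_H = 1 if all 8 edges of H are present in G. Then P[X_H = 1] = p^{8} = (5/16)^{8} = 390625/4294967296.
Summing the indicators: E[X] = Σ_H E[X_H] = 2027025 · p^{8} = 2027025 · 390625/4294967296 = 791806640625/4294967296.
Numerically: E[X] ≈ 184.4.

E[X] = 2027025 · (5/16)^{8} = 791806640625/4294967296 ≈ 184.4.


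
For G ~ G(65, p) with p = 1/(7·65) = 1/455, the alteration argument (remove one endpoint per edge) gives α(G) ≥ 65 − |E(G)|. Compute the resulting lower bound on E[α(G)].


E[|E(G)|] = C(65, 2)·p = 2080 · (1/455) = 32/7.
E[α(G)] ≥ n − E[|E(G)|] = 65 − 32/7 = 423/7.
Numerically: ≈ 60.42857.
(This is only a lower bound; the true E[α(G)] may be larger.)

E[α(G)] ≥ 423/7 ≈ 60.42857.


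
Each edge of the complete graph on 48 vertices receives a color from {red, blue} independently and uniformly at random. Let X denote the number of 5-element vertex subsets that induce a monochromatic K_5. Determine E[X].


Let X = Σ_S X_S over the C(48, 5) = 1712304 subsets S of size 5, where X_S = 1 if the K_5 on S is monochromatic.
For a fixed S, the K_5 on S has C(5, 2) = 10 edges. P[all 10 edges red] = (1/2)^10, and likewise for blue, so P[monochromatic] = 2·(1/2)^10 = 2^{1 − 10} = 1/512.
Summing: E[X] = C(48, 5) · 2^{1 − 10} = 1712304 · 1/512 = 107019/32.
Numerically: E[X] ≈ 3344.3438.

E[X] = C(48,5)·2^(1−C(5,2)) = 107019/32 ≈ 3344.3438.


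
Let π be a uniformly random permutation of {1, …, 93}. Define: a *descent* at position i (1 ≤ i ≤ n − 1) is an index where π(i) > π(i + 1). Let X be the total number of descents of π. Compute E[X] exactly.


Write X = Σ X_I over i = 1, …, 92, with X_I the indicator of one descent.
There are 92 indicators.
For each fixed i, the pair (π(i), π(i+1)) is a uniformly random ordered pair of distinct values from {1, …, 93}; by symmetry P[π(i) > π(i+1)] = 1/2.
By linearity: E[X] = 92 · (1/2) = (93 − 1) · (1/2) = 46 ≈ 46.0000.

E[X] = 46 = 46.0000.


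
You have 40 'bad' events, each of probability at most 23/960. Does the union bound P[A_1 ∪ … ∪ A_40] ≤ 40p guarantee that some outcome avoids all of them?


Union bound: P[∪_{i=1}^{40} A_i] ≤ Σ_i P[A_i] ≤ 40·p = 40·(23/960) = 23/24.
Numerically: 23/24 ≈ 0.958.
Is 23/24 < 1? YES.
Since P[∪ A_i] ≤ 23/24 < 1, the complement has P[∩ A_i^c] ≥ 1 − 23/24 = 1/24 > 0, so some outcome avoids every A_i.

40·p = 23/24 ≈ 0.958; existence CERTIFIED by the union bound.


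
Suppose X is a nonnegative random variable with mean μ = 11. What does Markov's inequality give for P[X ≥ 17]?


μ = E[X] = 11, a = 17.
Markov: P[X ≥ 17] ≤ μ/a = (11)/17 = 11/17.
Numerically: ≈ 0.647059.
(Since a = 17 > μ = 11.000000, the bound 11/17 is < 1 and informative.)

P[X ≥ 17] ≤ 11/17 ≈ 0.647059.


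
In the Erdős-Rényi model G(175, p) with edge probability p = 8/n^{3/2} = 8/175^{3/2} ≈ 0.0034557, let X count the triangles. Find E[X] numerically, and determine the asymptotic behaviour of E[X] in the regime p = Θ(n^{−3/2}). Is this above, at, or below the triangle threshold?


Number of potential triangles: C(175, 3) = 877975.
Each occurs with probability p³ ≈ (0.0034557)³ ≈ 4.1266605e-08.
By linearity: E[X] = C(175, 3)·p³ ≈ 877975 · 4.1266605e-08 ≈ 0.03623.
Since α = 3/2 > 1, p = c/n^{3/2} = o(1/n) is below the triangle threshold p ~ 1/n. Asymptotically E[X] ~ (c³/6)·n^{3(1−α)} = (8³/6)·n^{-1.5} → 0, so by Markov's inequality G has no triangles w.h.p.

E[X] ≈ 0.03623; in regime p = Θ(1/n^{3/2}) E[X] tends to 0 (below the triangle threshold p ~ 1/n).


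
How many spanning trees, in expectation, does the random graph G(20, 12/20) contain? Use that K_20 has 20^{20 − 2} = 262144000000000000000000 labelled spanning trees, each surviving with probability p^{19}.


K_20 has 20^{20 − 2} = 262144000000000000000000 labelled spanning trees.
For each such spanning tree H, let X_H = 1 if all 19 edges of H are present in G. Then P[X_H = 1] = p^{19} = (3/5)^{19} = 1162261467/19073486328125.
By linearity: E[X] = Σ_H E[X_H] = 262144000000000000000000 · p^{19} = 262144000000000000000000 · 1162261467/19073486328125 = 79869999842655731712/5.
Numerically: E[X] ≈ 1.6e+19.

E[X] = 262144000000000000000000 · (3/5)^{19} = 79869999842655731712/5 ≈ 1.6e+19.


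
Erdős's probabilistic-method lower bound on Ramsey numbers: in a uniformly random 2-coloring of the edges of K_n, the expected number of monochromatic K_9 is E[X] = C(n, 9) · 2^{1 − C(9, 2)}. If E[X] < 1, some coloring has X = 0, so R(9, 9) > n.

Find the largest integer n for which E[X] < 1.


We need C(n, 9) · 2^{1 − 36} < 1, i.e. C(n, 9) < 2^{36 − 1} = 34359738368.
Check values of n near the boundary:
  n = 63: C(63, 9) = 23667689815; 23667689815 < 34359738368? YES
  n = 64: C(64, 9) = 27540584512; 27540584512 < 34359738368? YES
  n = 65: C(65, 9) = 31966749880; 31966749880 < 34359738368? YES
  n = 66: C(66, 9) = 37014131440; 37014131440 < 34359738368? NO
  n = 67: C(67, 9) = 42757703560; 42757703560 < 34359738368? NO
The largest n with C(n, 9) < 34359738368 is n = 65 (where E[X] = 3995843735/4294967296 ≈ 0.93035). Hence R(9, 9) > 65, i.e. R(9, 9) ≥ 66.

Largest n = 65; hence R(9, 9) > 65.


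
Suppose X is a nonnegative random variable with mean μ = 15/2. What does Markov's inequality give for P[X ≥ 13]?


μ = E[X] = 15/2, a = 13.
Markov: P[X ≥ 13] ≤ μ/a = (15/2)/13 = 15/26.
Numerically: ≈ 0.57692.
(Since a = 13 > μ = 7.50000, the bound 15/26 is < 1 and informative.)

P[X ≥ 13] ≤ 15/26 ≈ 0.57692.


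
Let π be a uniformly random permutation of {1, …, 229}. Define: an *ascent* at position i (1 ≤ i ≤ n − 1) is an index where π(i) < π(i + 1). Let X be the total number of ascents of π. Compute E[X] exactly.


Write X = Σ X_I over i = 1, …, 228, with X_I the indicator of one ascent.
There are 228 indicators.
For each fixed i, the pair (π(i), π(i+1)) is a uniformly random ordered pair of distinct values from {1, …, 229}; by symmetry P[π(i) < π(i+1)] = 1/2.
By linearity: E[X] = 228 · (1/2) = (229 − 1) · (1/2) = 114 ≈ 114.00000.

E[X] = 114 = 114.00000.


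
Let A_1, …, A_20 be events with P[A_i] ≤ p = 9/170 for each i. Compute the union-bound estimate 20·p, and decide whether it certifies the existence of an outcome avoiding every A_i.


Union bound: P[∪_{i=1}^{20} A_i] ≤ Σ_i P[A_i] ≤ 20·p = 20·(9/170) = 18/17.
Numerically: 18/17 ≈ 1.059.
Is 18/17 < 1? NO.
Since the bound 18/17 is ≥ 1, the union bound is uninformative here; it does NOT by itself certify existence.

20·p = 18/17 ≈ 1.059; existence NOT certified by the union bound.


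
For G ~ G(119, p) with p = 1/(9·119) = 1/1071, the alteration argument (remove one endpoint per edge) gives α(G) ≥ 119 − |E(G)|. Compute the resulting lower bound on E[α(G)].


E[|E(G)|] = C(119, 2)·p = 7021 · (1/1071) = 59/9.
E[α(G)] ≥ n − E[|E(G)|] = 119 − 59/9 = 1012/9.
Numerically: ≈ 112.444.
(This is only a lower bound; the true E[α(G)] may be larger.)

E[α(G)] ≥ 1012/9 ≈ 112.444.


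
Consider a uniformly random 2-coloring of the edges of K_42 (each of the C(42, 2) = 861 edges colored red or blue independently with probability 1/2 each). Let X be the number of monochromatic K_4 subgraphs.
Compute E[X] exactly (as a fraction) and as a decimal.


Let X = Σ_S X_S over the C(42, 4) = 111930 subsets S of size 4, where X_S = 1 if the K_4 on S is monochromatic.
For a fixed S, the K_4 on S has C(4, 2) = 6 edges. P[all 6 edges red] = (1/2)^6, and likewise for blue, so P[monochromatic] = 2·(1/2)^6 = 2^{1 − 6} = 1/32.
By linearity of expectation: E[X] = C(42, 4) · 2^{1 − 6} = 111930 · 1/32 = 55965/16.
Numerically: E[X] ≈ 3497.8125.

E[X] = C(42,4)·2^(1−C(4,2)) = 55965/16 ≈ 3497.8125.


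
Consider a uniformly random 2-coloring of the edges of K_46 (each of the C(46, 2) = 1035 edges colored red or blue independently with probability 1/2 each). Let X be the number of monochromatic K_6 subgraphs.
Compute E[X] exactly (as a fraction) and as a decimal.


Let X = Σ_S X_S over the C(46, 6) = 9366819 subsets S of size 6, where X_S = 1 if the K_6 on S is monochromatic.
For a fixed S, the K_6 on S has C(6, 2) = 15 edges. P[all 15 edges red] = (1/2)^15, and likewise for blue, so P[monochromatic] = 2·(1/2)^15 = 2^{1 − 15} = 1/16384.
By linearity of expectation: E[X] = C(46, 6) · 2^{1 − 15} = 9366819 · 1/16384 = 9366819/16384.
Numerically: E[X] ≈ 571.7053.

E[X] = C(46,6)·2^(1−C(6,2)) = 9366819/16384 ≈ 571.7053.


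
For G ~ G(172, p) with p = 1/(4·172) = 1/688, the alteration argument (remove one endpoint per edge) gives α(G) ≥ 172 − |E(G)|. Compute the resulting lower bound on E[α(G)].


E[|E(G)|] = C(172, 2)·p = 14706 · (1/688) = 171/8.
E[α(G)] ≥ n − E[|E(G)|] = 172 − 171/8 = 1205/8.
Numerically: ≈ 150.62500.
(This is only a lower bound; the true E[α(G)] may be larger.)

E[α(G)] ≥ 1205/8 ≈ 150.62500.


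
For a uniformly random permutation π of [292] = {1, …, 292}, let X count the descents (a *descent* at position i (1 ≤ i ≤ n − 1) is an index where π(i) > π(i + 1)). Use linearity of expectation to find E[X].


Write X = Σ X_I over i = 1, …, 291, with X_I the indicator of one descent.
There are 291 indicators.
For each fixed i, the pair (π(i), π(i+1)) is a uniformly random ordered pair of distinct values from {1, …, 292}; by symmetry P[π(i) > π(i+1)] = 1/2.
By linearity: E[X] = 291 · (1/2) = (292 − 1) · (1/2) = 291/2 ≈ 145.500.

E[X] = 291/2 = 145.500.


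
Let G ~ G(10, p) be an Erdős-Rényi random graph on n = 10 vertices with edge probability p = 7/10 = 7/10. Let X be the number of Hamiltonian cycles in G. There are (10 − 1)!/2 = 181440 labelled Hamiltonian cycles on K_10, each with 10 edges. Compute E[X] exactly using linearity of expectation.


K_10 has (10 − 1)!/2 = 181440 labelled Hamiltonian cycles.
For each such Hamiltonian cycle H, let X_H = 1 if all 10 edges of H are present in G. Then P[X_H = 1] = p^{10} = (7/10)^{10} = 282475249/10000000000.
By linearity: E[X] = Σ_H E[X_H] = 181440 · p^{10} = 181440 · 282475249/10000000000 = 160163466183/31250000.
Numerically: E[X] ≈ 5.13e+03.

E[X] = 181440 · (7/10)^{10} = 160163466183/31250000 ≈ 5.13e+03.


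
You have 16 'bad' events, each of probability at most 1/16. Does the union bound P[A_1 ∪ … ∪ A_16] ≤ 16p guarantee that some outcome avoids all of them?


Union bound: P[∪_{i=1}^{16} A_i] ≤ Σ_i P[A_i] ≤ 16·p = 16·(1/16) = 1.
Numerically: 1 ≈ 1.0000.
Is 1 < 1? NO.
Since the bound 1 is ≥ 1, the union bound is uninformative here; it does NOT by itself certify existence.

16·p = 1 ≈ 1.0000; existence NOT certified by the union bound.


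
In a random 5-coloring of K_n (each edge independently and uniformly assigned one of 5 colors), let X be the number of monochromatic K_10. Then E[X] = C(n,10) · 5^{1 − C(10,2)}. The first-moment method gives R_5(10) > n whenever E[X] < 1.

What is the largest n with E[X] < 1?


We need C(n, 10) · 5^{1 − 45} < 1, i.e. C(n, 10) < 5^{45 − 1} = 5684341886080801486968994140625.
Check values of n near the boundary:
  n = 5389: C(5389, 10) = 5645340767466558997768874792926; 5645340767466558997768874792926 < 5684341886080801486968994140625? YES
  n = 5390: C(5390, 10) = 5655833965919099070255434039753; 5655833965919099070255434039753 < 5684341886080801486968994140625? YES
  n = 5391: C(5391, 10) = 5666344714787188828795213697883; 5666344714787188828795213697883 < 5684341886080801486968994140625? YES
  n = 5392: C(5392, 10) = 5676873040158402483252283957448; 5676873040158402483252283957448 < 5684341886080801486968994140625? YES
  n = 5393: C(5393, 10) = 5687418968154238267170642278008; 5687418968154238267170642278008 < 5684341886080801486968994140625? NO
  n = 5394: C(5394, 10) = 5697982524930156243149785372878; 5697982524930156243149785372878 < 5684341886080801486968994140625? NO
The largest n with C(n, 10) < 5684341886080801486968994140625 is n = 5392 (where E[X] = 5676873040158402483252283957448/5684341886080801486968994140625 ≈ 0.998686). Hence R_5(10) > 5392, i.e. R_5(10) ≥ 5393.

Largest n = 5392; hence R_5(10) > 5392.


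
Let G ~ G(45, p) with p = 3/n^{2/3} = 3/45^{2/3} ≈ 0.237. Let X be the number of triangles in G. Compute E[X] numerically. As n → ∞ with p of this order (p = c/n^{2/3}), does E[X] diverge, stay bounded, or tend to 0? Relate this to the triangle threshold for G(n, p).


Number of potential triangles: C(45, 3) = 14190.
Each occurs with probability p³ ≈ (0.237)³ ≈ 1.33333e-02.
By linearity: E[X] = C(45, 3)·p³ ≈ 14190 · 1.33333e-02 ≈ 189.200.
Since α = 2/3 < 1, p = c/n^{2/3} ≫ 1/n is above the triangle threshold p ~ 1/n. Asymptotically E[X] ~ (c³/6)·n^{3(1−α)} = (3³/6)·n^{1} → ∞; triangles are abundant w.h.p.

E[X] ≈ 189.200; in regime p = Θ(1/n^{2/3}) E[X] diverges (above the triangle threshold p ~ 1/n).


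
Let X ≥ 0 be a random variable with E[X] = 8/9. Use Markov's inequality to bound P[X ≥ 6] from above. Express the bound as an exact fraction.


μ = E[X] = 8/9, a = 6.
Markov: P[X ≥ 6] ≤ μ/a = (8/9)/6 = 4/27.
Numerically: ≈ 0.148.
(Since a = 6 > μ = 0.889, the bound 4/27 is < 1 and informative.)

P[X ≥ 6] ≤ 4/27 ≈ 0.148.


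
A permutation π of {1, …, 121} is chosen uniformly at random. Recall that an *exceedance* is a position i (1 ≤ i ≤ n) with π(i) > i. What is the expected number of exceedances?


Write X = Σ_{i=1}^{121} X_i, where X_i = 1_{π(i) > i}.
For each fixed i, π(i) is uniform over {1, …, 121} (marginal of a uniform permutation), so P[π(i) > i] = (n − i)/n. Summing: Σ_{i=1}^{121} (n − i)/n = (0 + 1 + … + 120)/121 = 121(121 − 1)/(2·121) = (121 − 1)/2.
Hence E[X] = Σ_{i=1}^{121} (121 − i)/121 = 60 ≈ 60.000000.

E[X] = 60 = 60.000000.


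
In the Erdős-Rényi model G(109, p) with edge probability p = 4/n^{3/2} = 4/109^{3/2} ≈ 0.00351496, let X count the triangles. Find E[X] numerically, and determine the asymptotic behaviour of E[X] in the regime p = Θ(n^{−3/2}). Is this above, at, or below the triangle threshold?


Number of potential triangles: C(109, 3) = 209934.
Each occurs with probability p³ ≈ (0.00351496)³ ≈ 4.34270904e-08.
By linearity: E[X] = C(109, 3)·p³ ≈ 209934 · 4.34270904e-08 ≈ 0.009117.
Since α = 3/2 > 1, p = c/n^{3/2} = o(1/n) is below the triangle threshold p ~ 1/n. Asymptotically E[X] ~ (c³/6)·n^{3(1−α)} = (4³/6)·n^{-1.5} → 0, so by Markov's inequality G has no triangles w.h.p.

E[X] ≈ 0.009117; in regime p = Θ(1/n^{3/2}) E[X] tends to 0 (below the triangle threshold p ~ 1/n).


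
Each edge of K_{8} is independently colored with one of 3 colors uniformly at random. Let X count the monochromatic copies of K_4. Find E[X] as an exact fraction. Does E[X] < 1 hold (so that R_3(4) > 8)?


E[X] = C(8, 4) · 3^{1 − 6} = 70 · 3^{−5} = 70/243.
As a reduced fraction: E[X] = 70/243 ≈ 0.288066.
Is E[X] < 1? YES.
Since E[X] < 1, there exists a 3-coloring of K_{8} with no monochromatic K_4; hence R_3(4) > 8.

E[X] = 70/243 ≈ 0.288066; E[X] < 1, so R_3(4) > 8.


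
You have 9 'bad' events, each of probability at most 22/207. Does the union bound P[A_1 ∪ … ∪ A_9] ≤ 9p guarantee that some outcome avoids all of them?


Union bound: P[∪_{i=1}^{9} A_i] ≤ Σ_i P[A_i] ≤ 9·p = 9·(22/207) = 22/23.
Numerically: 22/23 ≈ 0.9565217.
Is 22/23 < 1? YES.
Since P[∪ A_i] ≤ 22/23 < 1, the complement has P[∩ A_i^c] ≥ 1 − 22/23 = 1/23 > 0, so some outcome avoids every A_i.

9·p = 22/23 ≈ 0.9565217; existence CERTIFIED by the union bound.


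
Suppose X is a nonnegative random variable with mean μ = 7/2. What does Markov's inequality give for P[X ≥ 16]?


μ = E[X] = 7/2, a = 16.
Markov: P[X ≥ 16] ≤ μ/a = (7/2)/16 = 7/32.
Numerically: ≈ 0.218750.
(Since a = 16 > μ = 3.500000, the bound 7/32 is < 1 and informative.)

P[X ≥ 16] ≤ 7/32 ≈ 0.218750.


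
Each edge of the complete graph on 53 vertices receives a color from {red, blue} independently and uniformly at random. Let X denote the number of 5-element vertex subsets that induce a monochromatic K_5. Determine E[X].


Let X = Σ_S X_S over the C(53, 5) = 2869685 subsets S of size 5, where X_S = 1 if the K_5 on S is monochromatic.
For a fixed S, the K_5 on S has C(5, 2) = 10 edges. P[all 10 edges red] = (1/2)^10, and likewise for blue, so P[monochromatic] = 2·(1/2)^10 = 2^{1 − 10} = 1/512.
By linearity of expectation: E[X] = C(53, 5) · 2^{1 − 10} = 2869685 · 1/512 = 2869685/512.
Numerically: E[X] ≈ 5604.85352.

E[X] = C(53,5)·2^(1−C(5,2)) = 2869685/512 ≈ 5604.85352.


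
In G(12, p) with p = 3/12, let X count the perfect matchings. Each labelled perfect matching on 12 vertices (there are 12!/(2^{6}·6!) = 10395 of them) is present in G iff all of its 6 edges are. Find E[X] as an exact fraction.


K_12 has 12!/(2^{6}·6!) = 10395 labelled perfect matchings.
For each such perfect matching H, let X_H = 1 if all 6 edges of H are present in G. Then P[X_H = 1] = p^{6} = (1/4)^{6} = 1/4096.
By linearity of expectation: E[X] = Σ_H E[X_H] = 10395 · p^{6} = 10395 · 1/4096 = 10395/4096.
Numerically: E[X] ≈ 2.538.

E[X] = 10395 · (1/4)^{6} = 10395/4096 ≈ 2.538.


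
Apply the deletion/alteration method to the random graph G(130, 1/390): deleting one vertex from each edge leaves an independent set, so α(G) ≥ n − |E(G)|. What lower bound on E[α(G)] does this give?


E[|E(G)|] = C(130, 2)·p = 8385 · (1/390) = 43/2.
E[α(G)] ≥ n − E[|E(G)|] = 130 − 43/2 = 217/2.
Numerically: ≈ 108.500000.
(This is only a lower bound; the true E[α(G)] may be larger.)

E[α(G)] ≥ 217/2 ≈ 108.500000.


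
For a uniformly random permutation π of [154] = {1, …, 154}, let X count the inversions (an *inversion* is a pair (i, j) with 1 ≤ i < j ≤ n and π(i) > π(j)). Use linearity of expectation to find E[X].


Write X = Σ X_I over the C(154, 2) = 11781 pairs i < j, with X_I the indicator of one inversion.
There are 11781 indicators.
For each fixed pair i < j, the values π(i) and π(j) are two distinct elements of {1, …, 154} in uniformly random order; by symmetry P[π(i) > π(j)] = 1/2.
By linearity: E[X] = 11781 · (1/2) = C(154, 2) · (1/2) = 11781/2 = 11781/2 ≈ 5890.50000.

E[X] = 11781/2 = 5890.50000.


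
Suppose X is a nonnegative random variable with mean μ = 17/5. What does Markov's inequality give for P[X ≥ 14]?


μ = E[X] = 17/5, a = 14.
Markov: P[X ≥ 14] ≤ μ/a = (17/5)/14 = 17/70.
Numerically: ≈ 0.24286.
(Since a = 14 > μ = 3.40000, the bound 17/70 is < 1 and informative.)

P[X ≥ 14] ≤ 17/70 ≈ 0.24286.


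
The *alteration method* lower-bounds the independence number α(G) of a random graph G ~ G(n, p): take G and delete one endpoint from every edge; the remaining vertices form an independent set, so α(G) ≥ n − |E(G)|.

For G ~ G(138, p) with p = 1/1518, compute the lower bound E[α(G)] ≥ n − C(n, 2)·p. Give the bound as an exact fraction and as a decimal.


E[|E(G)|] = C(138, 2)·p = 9453 · (1/1518) = 137/22.
E[α(G)] ≥ n − E[|E(G)|] = 138 − 137/22 = 2899/22.
Numerically: ≈ 131.77273.
(This is only a lower bound; the true E[α(G)] may be larger.)

E[α(G)] ≥ 2899/22 ≈ 131.77273.


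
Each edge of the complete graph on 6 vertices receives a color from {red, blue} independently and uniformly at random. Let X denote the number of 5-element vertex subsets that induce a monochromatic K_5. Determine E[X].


Let X = Σ_S X_S over the C(6, 5) = 6 subsets S of size 5, where X_S = 1 if the K_5 on S is monochromatic.
For a fixed S, the K_5 on S has C(5, 2) = 10 edges. P[all 10 edges red] = (1/2)^10, and likewise for blue, so P[monochromatic] = 2·(1/2)^10 = 2^{1 − 10} = 1/512.
Summing: E[X] = C(6, 5) · 2^{1 − 10} = 6 · 1/512 = 3/256.
Numerically: E[X] ≈ 0.011719.

E[X] = C(6,5)·2^(1−C(5,2)) = 3/256 ≈ 0.011719.


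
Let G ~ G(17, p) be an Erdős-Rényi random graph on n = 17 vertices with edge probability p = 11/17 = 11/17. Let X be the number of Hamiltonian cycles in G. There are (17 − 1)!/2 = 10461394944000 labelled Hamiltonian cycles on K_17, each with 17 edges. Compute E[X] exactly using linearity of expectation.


K_17 has (17 − 1)!/2 = 10461394944000 labelled Hamiltonian cycles.
For each such Hamiltonian cycle H, let X_H = 1 if all 17 edges of H are present in G. Then P[X_H = 1] = p^{17} = (11/17)^{17} = 505447028499293771/827240261886336764177.
Summing the indicators: E[X] = Σ_H E[X_H] = 10461394944000 · p^{17} = 10461394944000 · 505447028499293771/827240261886336764177 = 5287680988402335763510093824000/827240261886336764177.
Numerically: E[X] ≈ 6.392e+09.

E[X] = 10461394944000 · (11/17)^{17} = 5287680988402335763510093824000/827240261886336764177 ≈ 6.392e+09.


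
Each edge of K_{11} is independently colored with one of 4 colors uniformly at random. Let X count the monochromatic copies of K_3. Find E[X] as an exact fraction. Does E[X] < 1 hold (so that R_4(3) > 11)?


E[X] = C(11, 3) · 4^{1 − 3} = 165 · 4^{−2} = 165/16.
As a reduced fraction: E[X] = 165/16 ≈ 10.31250.
Is E[X] < 1? NO.
Since E[X] ≥ 1, the first-moment bound is inconclusive at n = 11; it does NOT by itself certify R_4(3) > 11.

E[X] = 165/16 ≈ 10.31250; E[X] ≥ 1; first-moment method inconclusive here.


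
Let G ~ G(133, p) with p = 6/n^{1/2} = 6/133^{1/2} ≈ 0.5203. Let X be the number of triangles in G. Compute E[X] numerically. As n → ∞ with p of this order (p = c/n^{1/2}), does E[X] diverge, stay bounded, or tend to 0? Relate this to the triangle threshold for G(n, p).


Number of potential triangles: C(133, 3) = 383306.
Each occurs with probability p³ ≈ (0.5203)³ ≈ 1.408239e-01.
By linearity: E[X] = C(133, 3)·p³ ≈ 383306 · 1.408239e-01 ≈ 53978.6361.
Since α = 1/2 < 1, p = c/n^{1/2} ≫ 1/n is above the triangle threshold p ~ 1/n. Asymptotically E[X] ~ (c³/6)·n^{3(1−α)} = (6³/6)·n^{1.5} → ∞; triangles are abundant w.h.p.

E[X] ≈ 53978.6361; in regime p = Θ(1/n^{1/2}) E[X] diverges (above the triangle threshold p ~ 1/n).


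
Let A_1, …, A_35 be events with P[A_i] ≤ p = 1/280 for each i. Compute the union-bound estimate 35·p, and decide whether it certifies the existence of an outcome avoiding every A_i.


Union bound: P[∪_{i=1}^{35} A_i] ≤ Σ_i P[A_i] ≤ 35·p = 35·(1/280) = 1/8.
Numerically: 1/8 ≈ 0.1250000.
Is 1/8 < 1? YES.
Since P[∪ A_i] ≤ 1/8 < 1, the complement has P[∩ A_i^c] ≥ 1 − 1/8 = 7/8 > 0, so some outcome avoids every A_i.

35·p = 1/8 ≈ 0.1250000; existence CERTIFIED by the union bound.


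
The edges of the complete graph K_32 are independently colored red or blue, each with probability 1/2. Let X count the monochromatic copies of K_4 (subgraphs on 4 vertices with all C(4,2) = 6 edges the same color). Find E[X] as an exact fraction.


Let X = Σ_S X_S over the C(32, 4) = 35960 subsets S of size 4, where X_S = 1 if the K_4 on S is monochromatic.
For a fixed S, the K_4 on S has C(4, 2) = 6 edges. P[all 6 edges red] = (1/2)^6, and likewise for blue, so P[monochromatic] = 2·(1/2)^6 = 2^{1 − 6} = 1/32.
By linearity: E[X] = C(32, 4) · 2^{1 − 6} = 35960 · 1/32 = 4495/4.
Numerically: E[X] ≈ 1123.750.

E[X] = C(32,4)·2^(1−C(4,2)) = 4495/4 ≈ 1123.750.


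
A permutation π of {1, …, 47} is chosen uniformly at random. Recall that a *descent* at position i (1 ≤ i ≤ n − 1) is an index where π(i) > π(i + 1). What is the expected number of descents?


Write X = Σ X_I over i = 1, …, 46, with X_I the indicator of one descent.
There are 46 indicators.
For each fixed i, the pair (π(i), π(i+1)) is a uniformly random ordered pair of distinct values from {1, …, 47}; by symmetry P[π(i) > π(i+1)] = 1/2.
By linearity: E[X] = 46 · (1/2) = (47 − 1) · (1/2) = 23 ≈ 23.00000.

E[X] = 23 = 23.00000.


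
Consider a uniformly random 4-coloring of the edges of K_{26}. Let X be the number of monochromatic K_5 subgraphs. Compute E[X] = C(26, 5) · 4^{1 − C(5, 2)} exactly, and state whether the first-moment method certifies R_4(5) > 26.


E[X] = C(26, 5) · 4^{1 − 10} = 65780 · 4^{−9} = 65780/262144.
As a reduced fraction: E[X] = 16445/65536 ≈ 0.25093.
Is E[X] < 1? YES.
Since E[X] < 1, there exists a 4-coloring of K_{26} with no monochromatic K_5; hence R_4(5) > 26.

E[X] = 16445/65536 ≈ 0.25093; E[X] < 1, so R_4(5) > 26.


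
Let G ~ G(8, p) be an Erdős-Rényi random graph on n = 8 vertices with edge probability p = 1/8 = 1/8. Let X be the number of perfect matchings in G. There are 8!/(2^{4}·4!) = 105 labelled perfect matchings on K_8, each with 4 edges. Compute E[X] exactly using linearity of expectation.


K_8 has 8!/(2^{4}·4!) = 105 labelled perfect matchings.
For each such perfect matching H, let X_H = 1 if all 4 edges of H are present in G. Then P[X_H = 1] = p^{4} = (1/8)^{4} = 1/4096.
By linearity of expectation: E[X] = Σ_H E[X_H] = 105 · p^{4} = 105 · 1/4096 = 105/4096.
Numerically: E[X] ≈ 0.02563.

E[X] = 105 · (1/8)^{4} = 105/4096 ≈ 0.02563.


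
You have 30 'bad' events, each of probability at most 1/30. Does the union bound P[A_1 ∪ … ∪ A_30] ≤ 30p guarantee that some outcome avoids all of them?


Union bound: P[∪_{i=1}^{30} A_i] ≤ Σ_i P[A_i] ≤ 30·p = 30·(1/30) = 1.
Numerically: 1 ≈ 1.000000.
Is 1 < 1? NO.
Since the bound 1 is ≥ 1, the union bound is uninformative here; it does NOT by itself certify existence.

30·p = 1 ≈ 1.000000; existence NOT certified by the union bound.


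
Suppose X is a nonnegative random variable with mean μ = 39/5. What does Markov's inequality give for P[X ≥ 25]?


μ = E[X] = 39/5, a = 25.
Markov: P[X ≥ 25] ≤ μ/a = (39/5)/25 = 39/125.
Numerically: ≈ 0.31200.
(Since a = 25 > μ = 7.80000, the bound 39/125 is < 1 and informative.)

P[X ≥ 25] ≤ 39/125 ≈ 0.31200.


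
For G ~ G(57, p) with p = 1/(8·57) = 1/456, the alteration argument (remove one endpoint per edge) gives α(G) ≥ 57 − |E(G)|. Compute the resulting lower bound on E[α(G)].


E[|E(G)|] = C(57, 2)·p = 1596 · (1/456) = 7/2.
E[α(G)] ≥ n − E[|E(G)|] = 57 − 7/2 = 107/2.
Numerically: ≈ 53.50000.
(This is only a lower bound; the true E[α(G)] may be larger.)

E[α(G)] ≥ 107/2 ≈ 53.50000.


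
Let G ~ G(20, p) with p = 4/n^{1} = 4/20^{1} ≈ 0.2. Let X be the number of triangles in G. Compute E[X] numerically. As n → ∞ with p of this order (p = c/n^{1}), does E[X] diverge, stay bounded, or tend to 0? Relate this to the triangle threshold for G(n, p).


Number of potential triangles: C(20, 3) = 1140.
Each occurs with probability p³ ≈ (0.2)³ ≈ 8.00000e-03.
By linearity: E[X] = C(20, 3)·p³ ≈ 1140 · 8.00000e-03 ≈ 9.120.
Here α = 1, so p = 4/n is exactly at the triangle threshold p ~ 1/n. Asymptotically E[X] → c³/6 = 4³/6 = 32/3 ≈ 10.667, a bounded constant. In this regime the triangle count is asymptotically Poisson(c³/6).

E[X] ≈ 9.120; in regime p = Θ(1/n^{1}) E[X] stays bounded (at the triangle threshold p ~ 1/n).


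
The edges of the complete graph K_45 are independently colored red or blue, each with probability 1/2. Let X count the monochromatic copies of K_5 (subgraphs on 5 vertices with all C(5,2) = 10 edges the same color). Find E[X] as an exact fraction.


Let X = Σ_S X_S over the C(45, 5) = 1221759 subsets S of size 5, where X_S = 1 if the K_5 on S is monochromatic.
For a fixed S, the K_5 on S has C(5, 2) = 10 edges. P[all 10 edges red] = (1/2)^10, and likewise for blue, so P[monochromatic] = 2·(1/2)^10 = 2^{1 − 10} = 1/512.
By linearity of expectation: E[X] = C(45, 5) · 2^{1 − 10} = 1221759 · 1/512 = 1221759/512.
Numerically: E[X] ≈ 2386.248047.

E[X] = C(45,5)·2^(1−C(5,2)) = 1221759/512 ≈ 2386.248047.


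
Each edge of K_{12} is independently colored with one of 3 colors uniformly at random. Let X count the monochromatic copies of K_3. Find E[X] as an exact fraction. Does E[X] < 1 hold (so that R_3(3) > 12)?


E[X] = C(12, 3) · 3^{1 − 3} = 220 · 3^{−2} = 220/9.
As a reduced fraction: E[X] = 220/9 ≈ 24.444.
Is E[X] < 1? NO.
Since E[X] ≥ 1, the first-moment bound is inconclusive at n = 12; it does NOT by itself certify R_3(3) > 12.

E[X] = 220/9 ≈ 24.444; E[X] ≥ 1; first-moment method inconclusive here.


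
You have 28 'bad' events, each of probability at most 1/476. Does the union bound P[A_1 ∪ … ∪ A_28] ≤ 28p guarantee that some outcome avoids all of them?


Union bound: P[∪_{i=1}^{28} A_i] ≤ Σ_i P[A_i] ≤ 28·p = 28·(1/476) = 1/17.
Numerically: 1/17 ≈ 0.0588235.
Is 1/17 < 1? YES.
Since P[∪ A_i] ≤ 1/17 < 1, the complement has P[∩ A_i^c] ≥ 1 − 1/17 = 16/17 > 0, so some outcome avoids every A_i.

28·p = 1/17 ≈ 0.0588235; existence CERTIFIED by the union bound.


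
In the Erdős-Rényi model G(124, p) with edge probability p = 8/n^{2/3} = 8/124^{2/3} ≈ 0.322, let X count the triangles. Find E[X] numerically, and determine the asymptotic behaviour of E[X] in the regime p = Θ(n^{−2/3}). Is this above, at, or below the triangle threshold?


Number of potential triangles: C(124, 3) = 310124.
Each occurs with probability p³ ≈ (0.322)³ ≈ 3.32986e-02.
By linearity: E[X] = C(124, 3)·p³ ≈ 310124 · 3.32986e-02 ≈ 10326.710.
Since α = 2/3 < 1, p = c/n^{2/3} ≫ 1/n is above the triangle threshold p ~ 1/n. Asymptotically E[X] ~ (c³/6)·n^{3(1−α)} = (8³/6)·n^{1} → ∞; triangles are abundant w.h.p.

E[X] ≈ 10326.710; in regime p = Θ(1/n^{2/3}) E[X] diverges (above the triangle threshold p ~ 1/n).


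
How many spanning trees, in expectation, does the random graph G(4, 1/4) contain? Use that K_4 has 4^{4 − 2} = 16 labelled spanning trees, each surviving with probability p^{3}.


K_4 has 4^{4 − 2} = 16 labelled spanning trees.
For each such spanning tree H, let X_H = 1 if all 3 edges of H are present in G. Then P[X_H = 1] = p^{3} = (1/4)^{3} = 1/64.
Summing the indicators: E[X] = Σ_H E[X_H] = 16 · p^{3} = 16 · 1/64 = 1/4.
Numerically: E[X] ≈ 0.25.

E[X] = 16 · (1/4)^{3} = 1/4 ≈ 0.25.


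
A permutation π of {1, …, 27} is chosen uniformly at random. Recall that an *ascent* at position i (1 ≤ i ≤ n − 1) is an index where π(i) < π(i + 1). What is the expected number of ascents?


Write X = Σ X_I over i = 1, …, 26, with X_I the indicator of one ascent.
There are 26 indicators.
For each fixed i, the pair (π(i), π(i+1)) is a uniformly random ordered pair of distinct values from {1, …, 27}; by symmetry P[π(i) < π(i+1)] = 1/2.
By linearity: E[X] = 26 · (1/2) = (27 − 1) · (1/2) = 13 ≈ 13.000.

E[X] = 13 = 13.000.


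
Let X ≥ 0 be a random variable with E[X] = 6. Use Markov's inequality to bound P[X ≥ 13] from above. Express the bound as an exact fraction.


μ = E[X] = 6, a = 13.
Markov: P[X ≥ 13] ≤ μ/a = (6)/13 = 6/13.
Numerically: ≈ 0.462.
(Since a = 13 > μ = 6.000, the bound 6/13 is < 1 and informative.)

P[X ≥ 13] ≤ 6/13 ≈ 0.462.


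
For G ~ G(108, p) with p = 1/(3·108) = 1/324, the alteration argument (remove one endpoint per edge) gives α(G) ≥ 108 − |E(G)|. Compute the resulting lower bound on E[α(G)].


E[|E(G)|] = C(108, 2)·p = 5778 · (1/324) = 107/6.
E[α(G)] ≥ n − E[|E(G)|] = 108 − 107/6 = 541/6.
Numerically: ≈ 90.16667.
(This is only a lower bound; the true E[α(G)] may be larger.)

E[α(G)] ≥ 541/6 ≈ 90.16667.


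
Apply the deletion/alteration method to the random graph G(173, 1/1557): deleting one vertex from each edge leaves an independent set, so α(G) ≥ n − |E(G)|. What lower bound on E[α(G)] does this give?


E[|E(G)|] = C(173, 2)·p = 14878 · (1/1557) = 86/9.
E[α(G)] ≥ n − E[|E(G)|] = 173 − 86/9 = 1471/9.
Numerically: ≈ 163.444444.
(This is only a lower bound; the true E[α(G)] may be larger.)

E[α(G)] ≥ 1471/9 ≈ 163.444444.


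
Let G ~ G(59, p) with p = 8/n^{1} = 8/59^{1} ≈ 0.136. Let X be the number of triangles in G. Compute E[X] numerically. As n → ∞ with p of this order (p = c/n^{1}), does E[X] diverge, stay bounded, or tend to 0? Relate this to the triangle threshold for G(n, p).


Number of potential triangles: C(59, 3) = 32509.
Each occurs with probability p³ ≈ (0.136)³ ≈ 2.49295e-03.
By linearity: E[X] = C(59, 3)·p³ ≈ 32509 · 2.49295e-03 ≈ 81.043.
Here α = 1, so p = 8/n is exactly at the triangle threshold p ~ 1/n. Asymptotically E[X] → c³/6 = 8³/6 = 256/3 ≈ 85.333, a bounded constant. In this regime the triangle count is asymptotically Poisson(c³/6).

E[X] ≈ 81.043; in regime p = Θ(1/n^{1}) E[X] stays bounded (at the triangle threshold p ~ 1/n).


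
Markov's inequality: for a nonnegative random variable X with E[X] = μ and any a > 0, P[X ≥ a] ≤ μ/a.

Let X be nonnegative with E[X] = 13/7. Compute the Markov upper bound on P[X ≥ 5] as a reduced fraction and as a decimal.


μ = E[X] = 13/7, a = 5.
Markov: P[X ≥ 5] ≤ μ/a = (13/7)/5 = 13/35.
Numerically: ≈ 0.3714.
(Since a = 5 > μ = 1.8571, the bound 13/35 is < 1 and informative.)

P[X ≥ 5] ≤ 13/35 ≈ 0.3714.


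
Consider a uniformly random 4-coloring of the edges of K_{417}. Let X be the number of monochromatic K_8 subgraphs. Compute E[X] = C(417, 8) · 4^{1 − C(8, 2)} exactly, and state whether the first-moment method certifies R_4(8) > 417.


E[X] = C(417, 8) · 4^{1 − 28} = 21194845068522060 · 4^{−27} = 21194845068522060/18014398509481984.
As a reduced fraction: E[X] = 5298711267130515/4503599627370496 ≈ 1.177.
Is E[X] < 1? NO.
Since E[X] ≥ 1, the first-moment bound is inconclusive at n = 417; it does NOT by itself certify R_4(8) > 417.

E[X] = 5298711267130515/4503599627370496 ≈ 1.177; E[X] ≥ 1; first-moment method inconclusive here.


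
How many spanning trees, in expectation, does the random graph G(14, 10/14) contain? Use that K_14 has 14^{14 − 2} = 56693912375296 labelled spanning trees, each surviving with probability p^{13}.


K_14 has 14^{14 − 2} = 56693912375296 labelled spanning trees.
For each such spanning tree H, let X_H = 1 if all 13 edges of H are present in G. Then P[X_H = 1] = p^{13} = (5/7)^{13} = 1220703125/96889010407.
By linearity of expectation: E[X] = Σ_H E[X_H] = 56693912375296 · p^{13} = 56693912375296 · 1220703125/96889010407 = 5000000000000/7.
Numerically: E[X] ≈ 7.143e+11.

E[X] = 56693912375296 · (5/7)^{13} = 5000000000000/7 ≈ 7.143e+11.


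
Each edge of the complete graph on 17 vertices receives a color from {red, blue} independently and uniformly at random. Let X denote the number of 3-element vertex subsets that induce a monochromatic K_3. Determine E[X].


Let X = Σ_S X_S over the C(17, 3) = 680 subsets S of size 3, where X_S = 1 if the K_3 on S is monochromatic.
For a fixed S, the K_3 on S has C(3, 2) = 3 edges. P[all 3 edges red] = (1/2)^3, and likewise for blue, so P[monochromatic] = 2·(1/2)^3 = 2^{1 − 3} = 1/4.
Summing: E[X] = C(17, 3) · 2^{1 − 3} = 680 · 1/4 = 170.
Numerically: E[X] ≈ 170.00000.

E[X] = C(17,3)·2^(1−C(3,2)) = 170 ≈ 170.00000.


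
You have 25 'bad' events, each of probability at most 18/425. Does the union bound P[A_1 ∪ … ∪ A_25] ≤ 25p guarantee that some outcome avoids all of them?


Union bound: P[∪_{i=1}^{25} A_i] ≤ Σ_i P[A_i] ≤ 25·p = 25·(18/425) = 18/17.
Numerically: 18/17 ≈ 1.058824.
Is 18/17 < 1? NO.
Since the bound 18/17 is ≥ 1, the union bound is uninformative here; it does NOT by itself certify existence.

25·p = 18/17 ≈ 1.058824; existence NOT certified by the union bound.


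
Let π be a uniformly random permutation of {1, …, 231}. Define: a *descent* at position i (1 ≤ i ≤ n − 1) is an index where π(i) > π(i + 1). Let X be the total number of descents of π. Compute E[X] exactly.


Write X = Σ X_I over i = 1, …, 230, with X_I the indicator of one descent.
There are 230 indicators.
For each fixed i, the pair (π(i), π(i+1)) is a uniformly random ordered pair of distinct values from {1, …, 231}; by symmetry P[π(i) > π(i+1)] = 1/2.
By linearity: E[X] = 230 · (1/2) = (231 − 1) · (1/2) = 115 ≈ 115.000.

E[X] = 115 = 115.000.


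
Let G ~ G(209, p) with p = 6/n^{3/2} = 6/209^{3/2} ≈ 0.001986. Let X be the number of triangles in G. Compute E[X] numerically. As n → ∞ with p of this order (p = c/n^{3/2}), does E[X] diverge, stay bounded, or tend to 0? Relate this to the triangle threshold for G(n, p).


Number of potential triangles: C(209, 3) = 1499784.
Each occurs with probability p³ ≈ (0.001986)³ ≈ 7.830608e-09.
By linearity: E[X] = C(209, 3)·p³ ≈ 1499784 · 7.830608e-09 ≈ 0.0117.
Since α = 3/2 > 1, p = c/n^{3/2} = o(1/n) is below the triangle threshold p ~ 1/n. Asymptotically E[X] ~ (c³/6)·n^{3(1−α)} = (6³/6)·n^{-1.5} → 0, so by Markov's inequality G has no triangles w.h.p.

E[X] ≈ 0.0117; in regime p = Θ(1/n^{3/2}) E[X] tends to 0 (below the triangle threshold p ~ 1/n).


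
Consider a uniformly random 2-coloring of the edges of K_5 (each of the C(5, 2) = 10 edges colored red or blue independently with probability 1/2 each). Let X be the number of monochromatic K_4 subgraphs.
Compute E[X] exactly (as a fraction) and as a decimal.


Let X = Σ_S X_S over the C(5, 4) = 5 subsets S of size 4, where X_S = 1 if the K_4 on S is monochromatic.
For a fixed S, the K_4 on S has C(4, 2) = 6 edges. P[all 6 edges red] = (1/2)^6, and likewise for blue, so P[monochromatic] = 2·(1/2)^6 = 2^{1 − 6} = 1/32.
By linearity: E[X] = C(5, 4) · 2^{1 − 6} = 5 · 1/32 = 5/32.
Numerically: E[X] ≈ 0.1562.

E[X] = C(5,4)·2^(1−C(4,2)) = 5/32 ≈ 0.1562.


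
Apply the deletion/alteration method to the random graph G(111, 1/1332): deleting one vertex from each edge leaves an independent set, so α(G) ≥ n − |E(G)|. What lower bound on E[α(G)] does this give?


E[|E(G)|] = C(111, 2)·p = 6105 · (1/1332) = 55/12.
E[α(G)] ≥ n − E[|E(G)|] = 111 − 55/12 = 1277/12.
Numerically: ≈ 106.417.
(This is only a lower bound; the true E[α(G)] may be larger.)

E[α(G)] ≥ 1277/12 ≈ 106.417.
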